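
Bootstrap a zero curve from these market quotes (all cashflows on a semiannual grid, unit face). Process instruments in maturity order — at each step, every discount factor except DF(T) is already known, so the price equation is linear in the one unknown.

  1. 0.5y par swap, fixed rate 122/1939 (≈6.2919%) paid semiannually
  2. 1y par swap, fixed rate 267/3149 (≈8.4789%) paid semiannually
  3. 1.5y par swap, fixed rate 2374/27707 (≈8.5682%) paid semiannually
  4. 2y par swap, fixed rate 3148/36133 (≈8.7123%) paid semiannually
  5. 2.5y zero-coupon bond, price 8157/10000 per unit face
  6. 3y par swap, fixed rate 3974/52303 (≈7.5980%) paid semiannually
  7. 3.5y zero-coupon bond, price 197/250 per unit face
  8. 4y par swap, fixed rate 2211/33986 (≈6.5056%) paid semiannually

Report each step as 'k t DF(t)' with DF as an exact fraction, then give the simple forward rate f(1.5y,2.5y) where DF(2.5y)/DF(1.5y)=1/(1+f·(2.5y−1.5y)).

1 1/2 1939/2000
2 1 9199/10000
3 3/2 8813/10000
4 2 4213/5000
5 5/2 8157/10000
6 3 8013/10000
7 7/2 197/250
8 4 7789/10000
f(1.5y,2.5y) = ((8813/10000)/(8157/10000) − 1)/(1) = 656/8157 ≈ 8.0422%

step 1 [0.5y] swap r/2=61/1939: DF=(1 − 61/1939·(0))/(1+61/1939) = 1939/2000 ≈ 0.969500
step 2 [1y] swap r/2=267/6298: DF=(1 − 267/6298·(0.969500))/(1+267/6298) = 9199/10000 ≈ 0.919900
step 3 [1.5y] swap r/2=1187/27707: DF=(1 − 1187/27707·(0.969500+0.919900))/(1+1187/27707) = 8813/10000 ≈ 0.881300
step 4 [2y] swap r/2=1574/36133: DF=(1 − 1574/36133·(0.969500+0.919900+0.881300))/(1+1574/36133) = 4213/5000 ≈ 0.842600
step 5 [2.5y] zero: DF = P = 8157/10000 ≈ 0.815700
step 6 [3y] swap r/2=1987/52303: DF=(1 − 1987/52303·(0.969500+0.919900+0.881300+0.842600+0.815700))/(1+1987/52303) = 8013/10000 ≈ 0.801300
step 7 [3.5y] zero: DF = P = 197/250 ≈ 0.788000
step 8 [4y] swap r/2=2211/67972: DF=(1 − 2211/67972·(0.969500+0.919900+0.881300+0.842600+0.815700+0.801300+0.788000))/(1+2211/67972) = 7789/10000 ≈ 0.778900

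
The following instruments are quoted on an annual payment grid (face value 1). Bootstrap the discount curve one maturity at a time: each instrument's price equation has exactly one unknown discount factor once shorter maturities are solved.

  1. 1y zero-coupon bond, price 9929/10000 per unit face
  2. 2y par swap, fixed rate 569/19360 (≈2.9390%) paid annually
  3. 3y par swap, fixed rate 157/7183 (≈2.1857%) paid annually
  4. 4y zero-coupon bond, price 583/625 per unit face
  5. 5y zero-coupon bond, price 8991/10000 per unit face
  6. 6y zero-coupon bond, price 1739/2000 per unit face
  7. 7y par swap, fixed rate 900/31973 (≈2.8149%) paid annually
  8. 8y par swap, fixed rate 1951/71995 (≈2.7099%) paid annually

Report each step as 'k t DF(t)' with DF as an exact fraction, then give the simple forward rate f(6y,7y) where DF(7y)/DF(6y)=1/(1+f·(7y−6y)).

step 1 [1y] zero: DF = P = 9929/10000 ≈ 0.992900
step 2 [2y] swap r/1=569/19360: DF=(1 − 569/19360·(0.992900))/(1+569/19360) = 9431/10000 ≈ 0.943100
step 3 [3y] swap r/1=157/7183: DF=(1 − 157/7183·(0.992900+0.943100))/(1+157/7183) = 2343/2500 ≈ 0.937200
step 4 [4y] zero: DF = P = 583/625 ≈ 0.932800
step 5 [5y] zero: DF = P = 8991/10000 ≈ 0.899100
step 6 [6y] zero: DF = P = 1739/2000 ≈ 0.869500
step 7 [7y] swap r/1=900/31973: DF=(1 − 900/31973·(0.992900+0.943100+0.937200+0.932800+0.899100+0.869500))/(1+900/31973) = 41/50 ≈ 0.820000
step 8 [8y] swap r/1=1951/71995: DF=(1 − 1951/71995·(0.992900+0.943100+0.937200+0.932800+0.899100+0.869500+0.820000))/(1+1951/71995) = 8049/10000 ≈ 0.804900

1 1 9929/10000
2 2 9431/10000
3 3 2343/2500
4 4 583/625
5 5 8991/10000
6 6 1739/2000
7 7 41/50
8 8 8049/10000
f(6y,7y) = ((1739/2000)/(41/50) − 1)/(1) = 99/1640 ≈ 6.0366%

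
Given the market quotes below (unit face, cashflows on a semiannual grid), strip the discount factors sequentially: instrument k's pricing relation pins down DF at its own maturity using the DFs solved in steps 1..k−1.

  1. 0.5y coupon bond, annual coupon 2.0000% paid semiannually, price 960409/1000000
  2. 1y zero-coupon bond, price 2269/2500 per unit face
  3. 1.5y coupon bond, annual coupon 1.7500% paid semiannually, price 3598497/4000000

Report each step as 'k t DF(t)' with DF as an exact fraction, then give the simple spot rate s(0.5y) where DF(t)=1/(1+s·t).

1 1/2 9509/10000
2 1 2269/2500
3 3/2 8757/10000
s(0.5y) = (1/(9509/10000) − 1)/(1/2) = 982/9509 ≈ 10.3271%

step 1 [0.5y] bond c/2=1/100: DF=(960409/1000000 − 1/100·(0))/(1+1/100) = 9509/10000 ≈ 0.950900
step 2 [1y] zero: DF = P = 2269/2500 ≈ 0.907600
step 3 [1.5y] bond c/2=7/800: DF=(3598497/4000000 − 7/800·(0.950900+0.907600))/(1+7/800) = 8757/10000 ≈ 0.875700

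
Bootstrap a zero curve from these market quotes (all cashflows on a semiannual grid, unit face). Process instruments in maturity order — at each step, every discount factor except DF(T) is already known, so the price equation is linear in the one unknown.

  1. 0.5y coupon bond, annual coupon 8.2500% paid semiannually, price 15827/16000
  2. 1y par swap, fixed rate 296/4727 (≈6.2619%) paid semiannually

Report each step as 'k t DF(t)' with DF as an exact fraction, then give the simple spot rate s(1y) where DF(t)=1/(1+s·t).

1 1/2 19/20
2 1 588/625
s(1y) = (1/(588/625) − 1)/(1) = 37/588 ≈ 6.2925%

step 1 [0.5y] bond c/2=33/800: DF=(15827/16000 − 33/800·(0))/(1+33/800) = 19/20 ≈ 0.950000
step 2 [1y] swap r/2=148/4727: DF=(1 − 148/4727·(0.950000))/(1+148/4727) = 588/625 ≈ 0.940800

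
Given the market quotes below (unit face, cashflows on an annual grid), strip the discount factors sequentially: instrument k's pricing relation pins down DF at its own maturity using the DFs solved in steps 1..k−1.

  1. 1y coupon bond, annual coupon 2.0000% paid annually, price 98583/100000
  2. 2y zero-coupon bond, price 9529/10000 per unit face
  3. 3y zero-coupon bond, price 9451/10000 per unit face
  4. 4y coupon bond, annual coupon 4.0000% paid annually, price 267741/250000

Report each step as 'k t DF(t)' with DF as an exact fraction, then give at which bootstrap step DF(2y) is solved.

step 1 [1y] bond c/1=1/50: DF=(98583/100000 − 1/50·(0))/(1+1/50) = 1933/2000 ≈ 0.966500
step 2 [2y] zero: DF = P = 9529/10000 ≈ 0.952900
step 3 [3y] zero: DF = P = 9451/10000 ≈ 0.945100
step 4 [4y] bond c/1=1/25: DF=(267741/250000 − 1/25·(0.966500+0.952900+0.945100))/(1+1/25) = 2299/2500 ≈ 0.919600

1 1 1933/2000
2 2 9529/10000
3 3 9451/10000
4 4 2299/2500
DF(2y) is solved at step 2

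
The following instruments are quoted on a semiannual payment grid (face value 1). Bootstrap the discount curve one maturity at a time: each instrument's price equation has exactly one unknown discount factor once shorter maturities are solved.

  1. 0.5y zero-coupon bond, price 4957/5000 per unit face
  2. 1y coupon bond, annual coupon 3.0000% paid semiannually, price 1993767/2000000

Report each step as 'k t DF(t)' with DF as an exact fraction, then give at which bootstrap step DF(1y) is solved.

step 1 [0.5y] zero: DF = P = 4957/5000 ≈ 0.991400
step 2 [1y] bond c/2=3/200: DF=(1993767/2000000 − 3/200·(0.991400))/(1+3/200) = 387/400 ≈ 0.967500

1 1/2 4957/5000
2 1 387/400
DF(1y) is solved at step 2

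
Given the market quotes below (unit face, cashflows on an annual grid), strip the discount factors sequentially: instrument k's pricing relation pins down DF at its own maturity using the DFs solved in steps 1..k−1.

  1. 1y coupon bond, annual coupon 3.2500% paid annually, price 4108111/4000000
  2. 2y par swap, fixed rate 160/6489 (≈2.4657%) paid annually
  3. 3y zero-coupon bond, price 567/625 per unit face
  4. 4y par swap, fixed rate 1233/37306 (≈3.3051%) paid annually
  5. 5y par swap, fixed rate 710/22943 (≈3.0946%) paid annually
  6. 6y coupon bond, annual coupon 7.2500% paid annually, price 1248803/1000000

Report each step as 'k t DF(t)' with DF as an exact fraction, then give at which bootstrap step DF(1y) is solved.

1 1 9947/10000
2 2 119/125
3 3 567/625
4 4 8767/10000
5 5 429/500
6 6 4271/5000
DF(1y) is solved at step 1

step 1 [1y] bond c/1=13/400: DF=(4108111/4000000 − 13/400·(0))/(1+13/400) = 9947/10000 ≈ 0.994700
step 2 [2y] swap r/1=160/6489: DF=(1 − 160/6489·(0.994700))/(1+160/6489) = 119/125 ≈ 0.952000
step 3 [3y] zero: DF = P = 567/625 ≈ 0.907200
step 4 [4y] swap r/1=1233/37306: DF=(1 − 1233/37306·(0.994700+0.952000+0.907200))/(1+1233/37306) = 8767/10000 ≈ 0.876700
step 5 [5y] swap r/1=710/22943: DF=(1 − 710/22943·(0.994700+0.952000+0.907200+0.876700))/(1+710/22943) = 429/500 ≈ 0.858000
step 6 [6y] bond c/1=29/400: DF=(1248803/1000000 − 29/400·(0.994700+0.952000+0.907200+0.876700+0.858000))/(1+29/400) = 4271/5000 ≈ 0.854200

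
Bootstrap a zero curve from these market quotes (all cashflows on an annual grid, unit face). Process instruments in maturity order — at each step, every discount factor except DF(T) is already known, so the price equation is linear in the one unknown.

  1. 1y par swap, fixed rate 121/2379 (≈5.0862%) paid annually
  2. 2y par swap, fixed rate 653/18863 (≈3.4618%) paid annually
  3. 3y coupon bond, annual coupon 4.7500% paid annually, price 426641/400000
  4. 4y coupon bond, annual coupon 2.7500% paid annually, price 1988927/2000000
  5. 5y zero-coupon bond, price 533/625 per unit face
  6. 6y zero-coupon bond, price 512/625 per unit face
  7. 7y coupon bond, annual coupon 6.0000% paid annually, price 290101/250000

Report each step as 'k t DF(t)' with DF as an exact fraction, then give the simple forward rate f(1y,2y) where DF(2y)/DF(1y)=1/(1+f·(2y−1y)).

1 1 2379/2500
2 2 9347/10000
3 3 9327/10000
4 4 2231/2500
5 5 533/625
6 6 512/625
7 7 79/100
f(1y,2y) = ((2379/2500)/(9347/10000) − 1)/(1) = 13/719 ≈ 1.8081%

step 1 [1y] swap r/1=121/2379: DF=(1 − 121/2379·(0))/(1+121/2379) = 2379/2500 ≈ 0.951600
step 2 [2y] swap r/1=653/18863: DF=(1 − 653/18863·(0.951600))/(1+653/18863) = 9347/10000 ≈ 0.934700
step 3 [3y] bond c/1=19/400: DF=(426641/400000 − 19/400·(0.951600+0.934700))/(1+19/400) = 9327/10000 ≈ 0.932700
step 4 [4y] bond c/1=11/400: DF=(1988927/2000000 − 11/400·(0.951600+0.934700+0.932700))/(1+11/400) = 2231/2500 ≈ 0.892400
step 5 [5y] zero: DF = P = 533/625 ≈ 0.852800
step 6 [6y] zero: DF = P = 512/625 ≈ 0.819200
step 7 [7y] bond c/1=3/50: DF=(290101/250000 − 3/50·(0.951600+0.934700+0.932700+0.892400+0.852800+0.819200))/(1+3/50) = 79/100 ≈ 0.790000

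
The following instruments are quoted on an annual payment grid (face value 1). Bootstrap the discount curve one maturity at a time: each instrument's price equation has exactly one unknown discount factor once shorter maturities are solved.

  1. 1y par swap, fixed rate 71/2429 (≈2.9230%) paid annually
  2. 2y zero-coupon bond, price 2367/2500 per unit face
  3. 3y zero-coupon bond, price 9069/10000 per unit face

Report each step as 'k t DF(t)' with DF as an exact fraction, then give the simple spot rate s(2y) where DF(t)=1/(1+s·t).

1 1 2429/2500
2 2 2367/2500
3 3 9069/10000
s(2y) = (1/(2367/2500) − 1)/(2) = 133/4734 ≈ 2.8095%

step 1 [1y] swap r/1=71/2429: DF=(1 − 71/2429·(0))/(1+71/2429) = 2429/2500 ≈ 0.971600
step 2 [2y] zero: DF = P = 2367/2500 ≈ 0.946800
step 3 [3y] zero: DF = P = 9069/10000 ≈ 0.906900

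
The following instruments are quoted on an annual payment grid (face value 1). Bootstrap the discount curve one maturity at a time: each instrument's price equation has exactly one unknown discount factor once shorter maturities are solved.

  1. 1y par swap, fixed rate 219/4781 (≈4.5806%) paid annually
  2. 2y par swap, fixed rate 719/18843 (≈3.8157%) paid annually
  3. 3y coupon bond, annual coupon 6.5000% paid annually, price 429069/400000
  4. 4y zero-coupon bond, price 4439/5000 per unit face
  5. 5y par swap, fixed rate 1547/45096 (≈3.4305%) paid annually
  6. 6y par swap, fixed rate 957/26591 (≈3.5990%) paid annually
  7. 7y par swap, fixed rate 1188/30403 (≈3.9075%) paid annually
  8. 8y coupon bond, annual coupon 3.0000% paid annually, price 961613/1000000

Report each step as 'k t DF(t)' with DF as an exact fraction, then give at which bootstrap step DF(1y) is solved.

step 1 [1y] swap r/1=219/4781: DF=(1 − 219/4781·(0))/(1+219/4781) = 4781/5000 ≈ 0.956200
step 2 [2y] swap r/1=719/18843: DF=(1 − 719/18843·(0.956200))/(1+719/18843) = 9281/10000 ≈ 0.928100
step 3 [3y] bond c/1=13/200: DF=(429069/400000 − 13/200·(0.956200+0.928100))/(1+13/200) = 4461/5000 ≈ 0.892200
step 4 [4y] zero: DF = P = 4439/5000 ≈ 0.887800
step 5 [5y] swap r/1=1547/45096: DF=(1 − 1547/45096·(0.956200+0.928100+0.892200+0.887800))/(1+1547/45096) = 8453/10000 ≈ 0.845300
step 6 [6y] swap r/1=957/26591: DF=(1 − 957/26591·(0.956200+0.928100+0.892200+0.887800+0.845300))/(1+957/26591) = 4043/5000 ≈ 0.808600
step 7 [7y] swap r/1=1188/30403: DF=(1 − 1188/30403·(0.956200+0.928100+0.892200+0.887800+0.845300+0.808600))/(1+1188/30403) = 953/1250 ≈ 0.762400
step 8 [8y] bond c/1=3/100: DF=(961613/1000000 − 3/100·(0.956200+0.928100+0.892200+0.887800+0.845300+0.808600+0.762400))/(1+3/100) = 1513/2000 ≈ 0.756500

1 1 4781/5000
2 2 9281/10000
3 3 4461/5000
4 4 4439/5000
5 5 8453/10000
6 6 4043/5000
7 7 953/1250
8 8 1513/2000
DF(1y) is solved at step 1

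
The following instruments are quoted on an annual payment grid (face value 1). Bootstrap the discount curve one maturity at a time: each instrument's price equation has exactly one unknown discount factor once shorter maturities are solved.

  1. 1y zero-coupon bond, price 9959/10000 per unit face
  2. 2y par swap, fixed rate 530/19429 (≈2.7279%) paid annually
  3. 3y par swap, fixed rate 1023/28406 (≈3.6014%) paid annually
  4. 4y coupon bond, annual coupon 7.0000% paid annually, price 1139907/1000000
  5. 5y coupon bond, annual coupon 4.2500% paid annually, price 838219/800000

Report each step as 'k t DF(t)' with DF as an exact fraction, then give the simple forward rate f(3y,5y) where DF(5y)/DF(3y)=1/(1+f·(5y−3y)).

1 1 9959/10000
2 2 947/1000
3 3 8977/10000
4 4 1759/2000
5 5 4267/5000
f(3y,5y) = ((8977/10000)/(4267/5000) − 1)/(2) = 443/17068 ≈ 2.5955%

step 1 [1y] zero: DF = P = 9959/10000 ≈ 0.995900
step 2 [2y] swap r/1=530/19429: DF=(1 − 530/19429·(0.995900))/(1+530/19429) = 947/1000 ≈ 0.947000
step 3 [3y] swap r/1=1023/28406: DF=(1 − 1023/28406·(0.995900+0.947000))/(1+1023/28406) = 8977/10000 ≈ 0.897700
step 4 [4y] bond c/1=7/100: DF=(1139907/1000000 − 7/100·(0.995900+0.947000+0.897700))/(1+7/100) = 1759/2000 ≈ 0.879500
step 5 [5y] bond c/1=17/400: DF=(838219/800000 − 17/400·(0.995900+0.947000+0.897700+0.879500))/(1+17/400) = 4267/5000 ≈ 0.853400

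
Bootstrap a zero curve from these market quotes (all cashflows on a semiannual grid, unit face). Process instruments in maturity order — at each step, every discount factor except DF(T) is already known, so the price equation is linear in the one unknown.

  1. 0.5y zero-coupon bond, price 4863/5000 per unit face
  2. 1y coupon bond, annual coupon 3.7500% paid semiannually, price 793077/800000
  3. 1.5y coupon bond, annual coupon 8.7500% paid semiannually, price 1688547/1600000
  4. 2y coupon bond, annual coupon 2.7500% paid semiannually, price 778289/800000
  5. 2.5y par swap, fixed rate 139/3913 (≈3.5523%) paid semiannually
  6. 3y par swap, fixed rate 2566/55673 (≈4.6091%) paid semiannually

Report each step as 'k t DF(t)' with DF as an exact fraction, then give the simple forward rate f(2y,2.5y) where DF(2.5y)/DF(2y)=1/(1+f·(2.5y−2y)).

step 1 [0.5y] zero: DF = P = 4863/5000 ≈ 0.972600
step 2 [1y] bond c/2=3/160: DF=(793077/800000 − 3/160·(0.972600))/(1+3/160) = 597/625 ≈ 0.955200
step 3 [1.5y] bond c/2=7/160: DF=(1688547/1600000 − 7/160·(0.972600+0.955200))/(1+7/160) = 9303/10000 ≈ 0.930300
step 4 [2y] bond c/2=11/800: DF=(778289/800000 − 11/800·(0.972600+0.955200+0.930300))/(1+11/800) = 9209/10000 ≈ 0.920900
step 5 [2.5y] swap r/2=139/7826: DF=(1 − 139/7826·(0.972600+0.955200+0.930300+0.920900))/(1+139/7826) = 4583/5000 ≈ 0.916600
step 6 [3y] swap r/2=1283/55673: DF=(1 − 1283/55673·(0.972600+0.955200+0.930300+0.920900+0.916600))/(1+1283/55673) = 8717/10000 ≈ 0.871700

1 1/2 4863/5000
2 1 597/625
3 3/2 9303/10000
4 2 9209/10000
5 5/2 4583/5000
6 3 8717/10000
f(2y,2.5y) = ((9209/10000)/(4583/5000) − 1)/(1/2) = 43/4583 ≈ 0.9383%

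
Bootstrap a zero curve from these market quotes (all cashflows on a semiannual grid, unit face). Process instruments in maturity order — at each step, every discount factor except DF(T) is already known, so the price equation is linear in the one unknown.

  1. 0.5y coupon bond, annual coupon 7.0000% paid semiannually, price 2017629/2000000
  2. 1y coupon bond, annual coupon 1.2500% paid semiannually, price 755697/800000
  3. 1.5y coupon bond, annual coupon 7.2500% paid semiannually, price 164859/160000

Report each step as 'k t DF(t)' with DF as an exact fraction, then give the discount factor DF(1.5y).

step 1 [0.5y] bond c/2=7/200: DF=(2017629/2000000 − 7/200·(0))/(1+7/200) = 9747/10000 ≈ 0.974700
step 2 [1y] bond c/2=1/160: DF=(755697/800000 − 1/160·(0.974700))/(1+1/160) = 9327/10000 ≈ 0.932700
step 3 [1.5y] bond c/2=29/800: DF=(164859/160000 − 29/800·(0.974700+0.932700))/(1+29/800) = 2319/2500 ≈ 0.927600

1 1/2 9747/10000
2 1 9327/10000
3 3/2 2319/2500
DF(1.5y) = 2319/2500 ≈ 0.927600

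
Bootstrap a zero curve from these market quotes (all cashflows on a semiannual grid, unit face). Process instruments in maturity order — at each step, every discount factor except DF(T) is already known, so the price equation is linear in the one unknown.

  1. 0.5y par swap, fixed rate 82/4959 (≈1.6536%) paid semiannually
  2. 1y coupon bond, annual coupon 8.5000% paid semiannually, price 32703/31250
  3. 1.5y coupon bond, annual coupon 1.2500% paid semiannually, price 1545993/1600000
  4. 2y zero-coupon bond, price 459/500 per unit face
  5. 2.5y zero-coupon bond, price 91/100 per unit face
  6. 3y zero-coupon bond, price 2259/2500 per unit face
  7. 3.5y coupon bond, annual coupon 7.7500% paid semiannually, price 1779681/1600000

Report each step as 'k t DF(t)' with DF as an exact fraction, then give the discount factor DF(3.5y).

1 1/2 4959/5000
2 1 4817/5000
3 3/2 9481/10000
4 2 459/500
5 5/2 91/100
6 3 2259/2500
7 7/2 4303/5000
DF(3.5y) = 4303/5000 ≈ 0.860600

step 1 [0.5y] swap r/2=41/4959: DF=(1 − 41/4959·(0))/(1+41/4959) = 4959/5000 ≈ 0.991800
step 2 [1y] bond c/2=17/400: DF=(32703/31250 − 17/400·(0.991800))/(1+17/400) = 4817/5000 ≈ 0.963400
step 3 [1.5y] bond c/2=1/160: DF=(1545993/1600000 − 1/160·(0.991800+0.963400))/(1+1/160) = 9481/10000 ≈ 0.948100
step 4 [2y] zero: DF = P = 459/500 ≈ 0.918000
step 5 [2.5y] zero: DF = P = 91/100 ≈ 0.910000
step 6 [3y] zero: DF = P = 2259/2500 ≈ 0.903600
step 7 [3.5y] bond c/2=31/800: DF=(1779681/1600000 − 31/800·(0.991800+0.963400+0.948100+0.918000+0.910000+0.903600))/(1+31/800) = 4303/5000 ≈ 0.860600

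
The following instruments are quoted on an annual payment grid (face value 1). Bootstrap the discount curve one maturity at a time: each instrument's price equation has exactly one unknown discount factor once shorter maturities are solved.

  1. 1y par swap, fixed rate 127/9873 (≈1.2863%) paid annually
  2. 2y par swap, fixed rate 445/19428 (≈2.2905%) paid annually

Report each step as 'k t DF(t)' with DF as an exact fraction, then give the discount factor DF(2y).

1 1 9873/10000
2 2 1911/2000
DF(2y) = 1911/2000 ≈ 0.955500

step 1 [1y] swap r/1=127/9873: DF=(1 − 127/9873·(0))/(1+127/9873) = 9873/10000 ≈ 0.987300
step 2 [2y] swap r/1=445/19428: DF=(1 − 445/19428·(0.987300))/(1+445/19428) = 1911/2000 ≈ 0.955500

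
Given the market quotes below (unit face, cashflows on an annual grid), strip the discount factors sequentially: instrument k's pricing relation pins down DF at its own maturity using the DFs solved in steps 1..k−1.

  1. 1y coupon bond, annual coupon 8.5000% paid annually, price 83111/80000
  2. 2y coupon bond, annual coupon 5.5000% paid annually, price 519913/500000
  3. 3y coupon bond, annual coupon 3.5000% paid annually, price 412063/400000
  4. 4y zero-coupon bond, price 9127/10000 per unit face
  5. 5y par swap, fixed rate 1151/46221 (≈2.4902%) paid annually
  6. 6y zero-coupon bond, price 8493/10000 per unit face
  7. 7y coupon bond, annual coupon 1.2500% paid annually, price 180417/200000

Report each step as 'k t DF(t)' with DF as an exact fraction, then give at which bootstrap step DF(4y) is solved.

step 1 [1y] bond c/1=17/200: DF=(83111/80000 − 17/200·(0))/(1+17/200) = 383/400 ≈ 0.957500
step 2 [2y] bond c/1=11/200: DF=(519913/500000 − 11/200·(0.957500))/(1+11/200) = 9357/10000 ≈ 0.935700
step 3 [3y] bond c/1=7/200: DF=(412063/400000 − 7/200·(0.957500+0.935700))/(1+7/200) = 9313/10000 ≈ 0.931300
step 4 [4y] zero: DF = P = 9127/10000 ≈ 0.912700
step 5 [5y] swap r/1=1151/46221: DF=(1 − 1151/46221·(0.957500+0.935700+0.931300+0.912700))/(1+1151/46221) = 8849/10000 ≈ 0.884900
step 6 [6y] zero: DF = P = 8493/10000 ≈ 0.849300
step 7 [7y] bond c/1=1/80: DF=(180417/200000 − 1/80·(0.957500+0.935700+0.931300+0.912700+0.884900+0.849300))/(1+1/80) = 4117/5000 ≈ 0.823400

1 1 383/400
2 2 9357/10000
3 3 9313/10000
4 4 9127/10000
5 5 8849/10000
6 6 8493/10000
7 7 4117/5000
DF(4y) is solved at step 4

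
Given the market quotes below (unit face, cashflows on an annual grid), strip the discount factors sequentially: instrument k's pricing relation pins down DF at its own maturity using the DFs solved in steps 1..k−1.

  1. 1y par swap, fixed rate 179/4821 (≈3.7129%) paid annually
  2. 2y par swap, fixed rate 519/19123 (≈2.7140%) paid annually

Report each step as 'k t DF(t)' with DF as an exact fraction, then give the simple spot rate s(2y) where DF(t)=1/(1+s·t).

step 1 [1y] swap r/1=179/4821: DF=(1 − 179/4821·(0))/(1+179/4821) = 4821/5000 ≈ 0.964200
step 2 [2y] swap r/1=519/19123: DF=(1 − 519/19123·(0.964200))/(1+519/19123) = 9481/10000 ≈ 0.948100

1 1 4821/5000
2 2 9481/10000
s(2y) = (1/(9481/10000) − 1)/(2) = 519/18962 ≈ 2.7371%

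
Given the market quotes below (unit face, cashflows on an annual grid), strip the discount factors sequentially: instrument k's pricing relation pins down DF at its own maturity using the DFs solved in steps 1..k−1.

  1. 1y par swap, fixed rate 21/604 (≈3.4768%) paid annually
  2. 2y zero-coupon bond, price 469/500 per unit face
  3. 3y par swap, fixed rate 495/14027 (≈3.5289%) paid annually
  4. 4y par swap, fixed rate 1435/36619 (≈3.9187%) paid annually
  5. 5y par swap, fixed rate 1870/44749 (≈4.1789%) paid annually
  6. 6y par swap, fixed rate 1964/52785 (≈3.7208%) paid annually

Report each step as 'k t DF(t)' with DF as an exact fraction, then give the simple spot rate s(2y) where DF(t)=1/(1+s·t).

1 1 604/625
2 2 469/500
3 3 901/1000
4 4 1713/2000
5 5 813/1000
6 6 2009/2500
s(2y) = (1/(469/500) − 1)/(2) = 31/938 ≈ 3.3049%

step 1 [1y] swap r/1=21/604: DF=(1 − 21/604·(0))/(1+21/604) = 604/625 ≈ 0.966400
step 2 [2y] zero: DF = P = 469/500 ≈ 0.938000
step 3 [3y] swap r/1=495/14027: DF=(1 − 495/14027·(0.966400+0.938000))/(1+495/14027) = 901/1000 ≈ 0.901000
step 4 [4y] swap r/1=1435/36619: DF=(1 − 1435/36619·(0.966400+0.938000+0.901000))/(1+1435/36619) = 1713/2000 ≈ 0.856500
step 5 [5y] swap r/1=1870/44749: DF=(1 − 1870/44749·(0.966400+0.938000+0.901000+0.856500))/(1+1870/44749) = 813/1000 ≈ 0.813000
step 6 [6y] swap r/1=1964/52785: DF=(1 − 1964/52785·(0.966400+0.938000+0.901000+0.856500+0.813000))/(1+1964/52785) = 2009/2500 ≈ 0.803600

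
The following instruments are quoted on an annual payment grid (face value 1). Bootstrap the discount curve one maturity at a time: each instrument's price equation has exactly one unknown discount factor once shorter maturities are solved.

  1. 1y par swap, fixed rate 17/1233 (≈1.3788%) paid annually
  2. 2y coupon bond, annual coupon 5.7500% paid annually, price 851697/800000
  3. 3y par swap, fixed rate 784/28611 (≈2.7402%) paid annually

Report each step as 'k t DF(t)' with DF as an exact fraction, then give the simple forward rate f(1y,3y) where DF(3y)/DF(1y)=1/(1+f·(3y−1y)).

step 1 [1y] swap r/1=17/1233: DF=(1 − 17/1233·(0))/(1+17/1233) = 1233/1250 ≈ 0.986400
step 2 [2y] bond c/1=23/400: DF=(851697/800000 − 23/400·(0.986400))/(1+23/400) = 9531/10000 ≈ 0.953100
step 3 [3y] swap r/1=784/28611: DF=(1 − 784/28611·(0.986400+0.953100))/(1+784/28611) = 576/625 ≈ 0.921600

1 1 1233/1250
2 2 9531/10000
3 3 576/625
f(1y,3y) = ((1233/1250)/(576/625) − 1)/(2) = 9/256 ≈ 3.5156%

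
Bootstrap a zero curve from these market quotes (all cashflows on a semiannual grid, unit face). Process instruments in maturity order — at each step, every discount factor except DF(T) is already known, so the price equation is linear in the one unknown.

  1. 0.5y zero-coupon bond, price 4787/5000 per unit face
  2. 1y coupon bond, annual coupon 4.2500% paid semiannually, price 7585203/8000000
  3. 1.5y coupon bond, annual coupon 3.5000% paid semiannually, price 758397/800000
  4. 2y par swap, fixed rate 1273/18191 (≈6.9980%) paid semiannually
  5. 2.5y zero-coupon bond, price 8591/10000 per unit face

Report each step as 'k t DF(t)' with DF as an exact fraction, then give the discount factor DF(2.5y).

1 1/2 4787/5000
2 1 1817/2000
3 3/2 2249/2500
4 2 8727/10000
5 5/2 8591/10000
DF(2.5y) = 8591/10000 ≈ 0.859100

step 1 [0.5y] zero: DF = P = 4787/5000 ≈ 0.957400
step 2 [1y] bond c/2=17/800: DF=(7585203/8000000 − 17/800·(0.957400))/(1+17/800) = 1817/2000 ≈ 0.908500
step 3 [1.5y] bond c/2=7/400: DF=(758397/800000 − 7/400·(0.957400+0.908500))/(1+7/400) = 2249/2500 ≈ 0.899600
step 4 [2y] swap r/2=1273/36382: DF=(1 − 1273/36382·(0.957400+0.908500+0.899600))/(1+1273/36382) = 8727/10000 ≈ 0.872700
step 5 [2.5y] zero: DF = P = 8591/10000 ≈ 0.859100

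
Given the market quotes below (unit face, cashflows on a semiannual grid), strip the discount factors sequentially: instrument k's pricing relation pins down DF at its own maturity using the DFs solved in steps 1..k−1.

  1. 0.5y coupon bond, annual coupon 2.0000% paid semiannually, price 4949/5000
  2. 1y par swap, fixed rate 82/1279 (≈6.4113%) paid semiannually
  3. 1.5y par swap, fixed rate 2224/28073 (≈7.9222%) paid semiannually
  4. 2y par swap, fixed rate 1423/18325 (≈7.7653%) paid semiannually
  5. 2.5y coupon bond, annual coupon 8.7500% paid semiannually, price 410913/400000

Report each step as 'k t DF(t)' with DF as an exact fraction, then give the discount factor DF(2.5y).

step 1 [0.5y] bond c/2=1/100: DF=(4949/5000 − 1/100·(0))/(1+1/100) = 49/50 ≈ 0.980000
step 2 [1y] swap r/2=41/1279: DF=(1 − 41/1279·(0.980000))/(1+41/1279) = 1877/2000 ≈ 0.938500
step 3 [1.5y] swap r/2=1112/28073: DF=(1 − 1112/28073·(0.980000+0.938500))/(1+1112/28073) = 1111/1250 ≈ 0.888800
step 4 [2y] swap r/2=1423/36650: DF=(1 − 1423/36650·(0.980000+0.938500+0.888800))/(1+1423/36650) = 8577/10000 ≈ 0.857700
step 5 [2.5y] bond c/2=7/160: DF=(410913/400000 − 7/160·(0.980000+0.938500+0.888800+0.857700))/(1+7/160) = 4153/5000 ≈ 0.830600

1 1/2 49/50
2 1 1877/2000
3 3/2 1111/1250
4 2 8577/10000
5 5/2 4153/5000
DF(2.5y) = 4153/5000 ≈ 0.830600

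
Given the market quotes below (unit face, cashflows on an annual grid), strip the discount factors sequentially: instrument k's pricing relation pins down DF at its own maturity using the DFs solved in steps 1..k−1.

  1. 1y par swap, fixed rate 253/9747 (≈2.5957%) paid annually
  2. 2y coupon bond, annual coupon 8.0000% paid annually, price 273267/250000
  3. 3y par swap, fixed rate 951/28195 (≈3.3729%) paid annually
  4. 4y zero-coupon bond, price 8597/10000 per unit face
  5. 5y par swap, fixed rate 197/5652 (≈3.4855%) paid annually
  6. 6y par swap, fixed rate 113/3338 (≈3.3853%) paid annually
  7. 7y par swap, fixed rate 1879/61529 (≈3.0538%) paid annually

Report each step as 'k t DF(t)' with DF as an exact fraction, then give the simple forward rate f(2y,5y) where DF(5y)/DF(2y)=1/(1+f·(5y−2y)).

step 1 [1y] swap r/1=253/9747: DF=(1 − 253/9747·(0))/(1+253/9747) = 9747/10000 ≈ 0.974700
step 2 [2y] bond c/1=2/25: DF=(273267/250000 − 2/25·(0.974700))/(1+2/25) = 9399/10000 ≈ 0.939900
step 3 [3y] swap r/1=951/28195: DF=(1 − 951/28195·(0.974700+0.939900))/(1+951/28195) = 9049/10000 ≈ 0.904900
step 4 [4y] zero: DF = P = 8597/10000 ≈ 0.859700
step 5 [5y] swap r/1=197/5652: DF=(1 − 197/5652·(0.974700+0.939900+0.904900+0.859700))/(1+197/5652) = 1053/1250 ≈ 0.842400
step 6 [6y] swap r/1=113/3338: DF=(1 − 113/3338·(0.974700+0.939900+0.904900+0.859700+0.842400))/(1+113/3338) = 512/625 ≈ 0.819200
step 7 [7y] swap r/1=1879/61529: DF=(1 − 1879/61529·(0.974700+0.939900+0.904900+0.859700+0.842400+0.819200))/(1+1879/61529) = 8121/10000 ≈ 0.812100

1 1 9747/10000
2 2 9399/10000
3 3 9049/10000
4 4 8597/10000
5 5 1053/1250
6 6 512/625
7 7 8121/10000
f(2y,5y) = ((9399/10000)/(1053/1250) − 1)/(3) = 25/648 ≈ 3.8580%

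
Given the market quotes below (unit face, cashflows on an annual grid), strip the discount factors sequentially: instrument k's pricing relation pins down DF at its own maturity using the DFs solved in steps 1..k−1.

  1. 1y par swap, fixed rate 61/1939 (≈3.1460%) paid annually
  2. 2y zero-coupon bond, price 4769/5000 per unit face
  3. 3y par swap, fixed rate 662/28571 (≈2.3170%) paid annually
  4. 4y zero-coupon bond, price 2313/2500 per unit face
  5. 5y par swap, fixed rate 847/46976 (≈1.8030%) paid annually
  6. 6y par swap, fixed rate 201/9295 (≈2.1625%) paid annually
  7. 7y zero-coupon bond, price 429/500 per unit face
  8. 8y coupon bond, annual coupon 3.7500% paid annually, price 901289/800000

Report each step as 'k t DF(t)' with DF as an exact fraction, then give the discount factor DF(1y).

1 1 1939/2000
2 2 4769/5000
3 3 4669/5000
4 4 2313/2500
5 5 9153/10000
6 6 4397/5000
7 7 429/500
8 8 8533/10000
DF(1y) = 1939/2000 ≈ 0.969500

step 1 [1y] swap r/1=61/1939: DF=(1 − 61/1939·(0))/(1+61/1939) = 1939/2000 ≈ 0.969500
step 2 [2y] zero: DF = P = 4769/5000 ≈ 0.953800
step 3 [3y] swap r/1=662/28571: DF=(1 − 662/28571·(0.969500+0.953800))/(1+662/28571) = 4669/5000 ≈ 0.933800
step 4 [4y] zero: DF = P = 2313/2500 ≈ 0.925200
step 5 [5y] swap r/1=847/46976: DF=(1 − 847/46976·(0.969500+0.953800+0.933800+0.925200))/(1+847/46976) = 9153/10000 ≈ 0.915300
step 6 [6y] swap r/1=201/9295: DF=(1 − 201/9295·(0.969500+0.953800+0.933800+0.925200+0.915300))/(1+201/9295) = 4397/5000 ≈ 0.879400
step 7 [7y] zero: DF = P = 429/500 ≈ 0.858000
step 8 [8y] bond c/1=3/80: DF=(901289/800000 − 3/80·(0.969500+0.953800+0.933800+0.925200+0.915300+0.879400+0.858000))/(1+3/80) = 8533/10000 ≈ 0.853300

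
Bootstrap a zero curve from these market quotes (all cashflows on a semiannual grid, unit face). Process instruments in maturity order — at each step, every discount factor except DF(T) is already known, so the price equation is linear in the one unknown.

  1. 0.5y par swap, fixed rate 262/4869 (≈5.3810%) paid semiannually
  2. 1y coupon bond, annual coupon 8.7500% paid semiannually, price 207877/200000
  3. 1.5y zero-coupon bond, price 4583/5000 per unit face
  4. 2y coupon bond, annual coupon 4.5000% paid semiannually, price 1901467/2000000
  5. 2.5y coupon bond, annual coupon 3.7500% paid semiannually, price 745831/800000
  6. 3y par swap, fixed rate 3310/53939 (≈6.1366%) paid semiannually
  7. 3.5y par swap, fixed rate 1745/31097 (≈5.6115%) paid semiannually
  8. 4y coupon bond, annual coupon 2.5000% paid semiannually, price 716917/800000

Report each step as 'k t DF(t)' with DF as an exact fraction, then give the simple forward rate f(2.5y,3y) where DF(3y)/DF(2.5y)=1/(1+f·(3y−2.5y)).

step 1 [0.5y] swap r/2=131/4869: DF=(1 − 131/4869·(0))/(1+131/4869) = 4869/5000 ≈ 0.973800
step 2 [1y] bond c/2=7/160: DF=(207877/200000 − 7/160·(0.973800))/(1+7/160) = 191/200 ≈ 0.955000
step 3 [1.5y] zero: DF = P = 4583/5000 ≈ 0.916600
step 4 [2y] bond c/2=9/400: DF=(1901467/2000000 − 9/400·(0.973800+0.955000+0.916600))/(1+9/400) = 542/625 ≈ 0.867200
step 5 [2.5y] bond c/2=3/160: DF=(745831/800000 − 3/160·(0.973800+0.955000+0.916600+0.867200))/(1+3/160) = 2117/2500 ≈ 0.846800
step 6 [3y] swap r/2=1655/53939: DF=(1 − 1655/53939·(0.973800+0.955000+0.916600+0.867200+0.846800))/(1+1655/53939) = 1669/2000 ≈ 0.834500
step 7 [3.5y] swap r/2=1745/62194: DF=(1 − 1745/62194·(0.973800+0.955000+0.916600+0.867200+0.846800+0.834500))/(1+1745/62194) = 1651/2000 ≈ 0.825500
step 8 [4y] bond c/2=1/80: DF=(716917/800000 − 1/80·(0.973800+0.955000+0.916600+0.867200+0.846800+0.834500+0.825500))/(1+1/80) = 8083/10000 ≈ 0.808300

1 1/2 4869/5000
2 1 191/200
3 3/2 4583/5000
4 2 542/625
5 5/2 2117/2500
6 3 1669/2000
7 7/2 1651/2000
8 4 8083/10000
f(2.5y,3y) = ((2117/2500)/(1669/2000) − 1)/(1/2) = 246/8345 ≈ 2.9479%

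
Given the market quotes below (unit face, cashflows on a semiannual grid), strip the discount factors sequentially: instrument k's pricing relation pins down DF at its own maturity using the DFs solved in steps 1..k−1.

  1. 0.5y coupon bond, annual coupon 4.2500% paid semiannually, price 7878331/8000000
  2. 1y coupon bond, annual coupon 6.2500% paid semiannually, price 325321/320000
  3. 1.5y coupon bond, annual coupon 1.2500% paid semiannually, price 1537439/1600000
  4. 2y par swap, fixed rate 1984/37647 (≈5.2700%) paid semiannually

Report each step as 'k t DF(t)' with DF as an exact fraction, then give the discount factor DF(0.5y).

1 1/2 9643/10000
2 1 4783/5000
3 3/2 943/1000
4 2 563/625
DF(0.5y) = 9643/10000 ≈ 0.964300

step 1 [0.5y] bond c/2=17/800: DF=(7878331/8000000 − 17/800·(0))/(1+17/800) = 9643/10000 ≈ 0.964300
step 2 [1y] bond c/2=1/32: DF=(325321/320000 − 1/32·(0.964300))/(1+1/32) = 4783/5000 ≈ 0.956600
step 3 [1.5y] bond c/2=1/160: DF=(1537439/1600000 − 1/160·(0.964300+0.956600))/(1+1/160) = 943/1000 ≈ 0.943000
step 4 [2y] swap r/2=992/37647: DF=(1 − 992/37647·(0.964300+0.956600+0.943000))/(1+992/37647) = 563/625 ≈ 0.900800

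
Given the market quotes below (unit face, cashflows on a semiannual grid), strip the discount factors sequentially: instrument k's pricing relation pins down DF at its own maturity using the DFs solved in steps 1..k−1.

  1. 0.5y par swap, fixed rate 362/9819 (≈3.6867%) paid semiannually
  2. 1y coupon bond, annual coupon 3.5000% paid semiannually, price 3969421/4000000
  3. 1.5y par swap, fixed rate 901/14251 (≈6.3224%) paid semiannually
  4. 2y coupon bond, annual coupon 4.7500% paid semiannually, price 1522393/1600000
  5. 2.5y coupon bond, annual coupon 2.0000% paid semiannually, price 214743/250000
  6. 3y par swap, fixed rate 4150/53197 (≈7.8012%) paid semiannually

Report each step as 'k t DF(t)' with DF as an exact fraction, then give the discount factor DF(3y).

step 1 [0.5y] swap r/2=181/9819: DF=(1 − 181/9819·(0))/(1+181/9819) = 9819/10000 ≈ 0.981900
step 2 [1y] bond c/2=7/400: DF=(3969421/4000000 − 7/400·(0.981900))/(1+7/400) = 599/625 ≈ 0.958400
step 3 [1.5y] swap r/2=901/28502: DF=(1 − 901/28502·(0.981900+0.958400))/(1+901/28502) = 9099/10000 ≈ 0.909900
step 4 [2y] bond c/2=19/800: DF=(1522393/1600000 − 19/800·(0.981900+0.958400+0.909900))/(1+19/800) = 8633/10000 ≈ 0.863300
step 5 [2.5y] bond c/2=1/100: DF=(214743/250000 − 1/100·(0.981900+0.958400+0.909900+0.863300))/(1+1/100) = 8137/10000 ≈ 0.813700
step 6 [3y] swap r/2=2075/53197: DF=(1 − 2075/53197·(0.981900+0.958400+0.909900+0.863300+0.813700))/(1+2075/53197) = 317/400 ≈ 0.792500

1 1/2 9819/10000
2 1 599/625
3 3/2 9099/10000
4 2 8633/10000
5 5/2 8137/10000
6 3 317/400
DF(3y) = 317/400 ≈ 0.792500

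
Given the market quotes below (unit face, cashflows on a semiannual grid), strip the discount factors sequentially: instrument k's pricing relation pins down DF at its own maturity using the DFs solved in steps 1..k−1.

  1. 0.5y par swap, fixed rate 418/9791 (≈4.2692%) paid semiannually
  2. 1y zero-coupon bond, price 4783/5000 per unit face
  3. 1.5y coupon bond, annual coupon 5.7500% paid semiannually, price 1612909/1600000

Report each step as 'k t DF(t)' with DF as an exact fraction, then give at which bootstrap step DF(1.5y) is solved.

step 1 [0.5y] swap r/2=209/9791: DF=(1 − 209/9791·(0))/(1+209/9791) = 9791/10000 ≈ 0.979100
step 2 [1y] zero: DF = P = 4783/5000 ≈ 0.956600
step 3 [1.5y] bond c/2=23/800: DF=(1612909/1600000 − 23/800·(0.979100+0.956600))/(1+23/800) = 4629/5000 ≈ 0.925800

1 1/2 9791/10000
2 1 4783/5000
3 3/2 4629/5000
DF(1.5y) is solved at step 3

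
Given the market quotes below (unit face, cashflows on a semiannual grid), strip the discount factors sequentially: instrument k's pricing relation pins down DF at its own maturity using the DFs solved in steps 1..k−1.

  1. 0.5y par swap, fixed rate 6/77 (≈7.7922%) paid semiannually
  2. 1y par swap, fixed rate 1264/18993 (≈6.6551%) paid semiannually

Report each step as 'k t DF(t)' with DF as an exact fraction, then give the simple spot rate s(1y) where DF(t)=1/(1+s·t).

1 1/2 77/80
2 1 1171/1250
s(1y) = (1/(1171/1250) − 1)/(1) = 79/1171 ≈ 6.7464%

step 1 [0.5y] swap r/2=3/77: DF=(1 − 3/77·(0))/(1+3/77) = 77/80 ≈ 0.962500
step 2 [1y] swap r/2=632/18993: DF=(1 − 632/18993·(0.962500))/(1+632/18993) = 1171/1250 ≈ 0.936800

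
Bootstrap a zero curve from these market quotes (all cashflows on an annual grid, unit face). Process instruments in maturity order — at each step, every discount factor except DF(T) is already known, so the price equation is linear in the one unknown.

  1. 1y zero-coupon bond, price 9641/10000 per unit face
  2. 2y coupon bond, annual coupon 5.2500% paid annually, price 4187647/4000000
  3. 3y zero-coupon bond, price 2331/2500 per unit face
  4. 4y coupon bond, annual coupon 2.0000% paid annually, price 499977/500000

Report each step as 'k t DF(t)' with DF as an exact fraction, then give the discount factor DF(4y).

1 1 9641/10000
2 2 4733/5000
3 3 2331/2500
4 4 4623/5000
DF(4y) = 4623/5000 ≈ 0.924600

step 1 [1y] zero: DF = P = 9641/10000 ≈ 0.964100
step 2 [2y] bond c/1=21/400: DF=(4187647/4000000 − 21/400·(0.964100))/(1+21/400) = 4733/5000 ≈ 0.946600
step 3 [3y] zero: DF = P = 2331/2500 ≈ 0.932400
step 4 [4y] bond c/1=1/50: DF=(499977/500000 − 1/50·(0.964100+0.946600+0.932400))/(1+1/50) = 4623/5000 ≈ 0.924600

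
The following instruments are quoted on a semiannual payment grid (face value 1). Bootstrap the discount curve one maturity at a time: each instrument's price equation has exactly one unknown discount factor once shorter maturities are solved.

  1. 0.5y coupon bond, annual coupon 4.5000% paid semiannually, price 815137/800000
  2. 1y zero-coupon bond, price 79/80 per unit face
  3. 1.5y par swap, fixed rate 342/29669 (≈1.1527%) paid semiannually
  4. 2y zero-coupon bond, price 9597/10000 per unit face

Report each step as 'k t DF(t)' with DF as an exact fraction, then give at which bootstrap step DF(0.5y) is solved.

1 1/2 1993/2000
2 1 79/80
3 3/2 9829/10000
4 2 9597/10000
DF(0.5y) is solved at step 1

step 1 [0.5y] bond c/2=9/400: DF=(815137/800000 − 9/400·(0))/(1+9/400) = 1993/2000 ≈ 0.996500
step 2 [1y] zero: DF = P = 79/80 ≈ 0.987500
step 3 [1.5y] swap r/2=171/29669: DF=(1 − 171/29669·(0.996500+0.987500))/(1+171/29669) = 9829/10000 ≈ 0.982900
step 4 [2y] zero: DF = P = 9597/10000 ≈ 0.959700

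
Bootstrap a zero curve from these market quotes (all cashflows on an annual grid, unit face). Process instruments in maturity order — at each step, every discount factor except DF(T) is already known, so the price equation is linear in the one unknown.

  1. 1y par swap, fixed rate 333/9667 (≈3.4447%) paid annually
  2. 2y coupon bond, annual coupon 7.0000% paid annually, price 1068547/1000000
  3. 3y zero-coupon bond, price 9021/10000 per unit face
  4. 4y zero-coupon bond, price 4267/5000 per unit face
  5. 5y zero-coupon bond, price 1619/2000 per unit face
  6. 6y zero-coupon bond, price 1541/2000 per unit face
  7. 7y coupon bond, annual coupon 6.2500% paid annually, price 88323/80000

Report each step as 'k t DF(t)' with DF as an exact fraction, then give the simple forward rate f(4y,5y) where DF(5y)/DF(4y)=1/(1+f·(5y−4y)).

1 1 9667/10000
2 2 4677/5000
3 3 9021/10000
4 4 4267/5000
5 5 1619/2000
6 6 1541/2000
7 7 731/1000
f(4y,5y) = ((4267/5000)/(1619/2000) − 1)/(1) = 439/8095 ≈ 5.4231%

step 1 [1y] swap r/1=333/9667: DF=(1 − 333/9667·(0))/(1+333/9667) = 9667/10000 ≈ 0.966700
step 2 [2y] bond c/1=7/100: DF=(1068547/1000000 − 7/100·(0.966700))/(1+7/100) = 4677/5000 ≈ 0.935400
step 3 [3y] zero: DF = P = 9021/10000 ≈ 0.902100
step 4 [4y] zero: DF = P = 4267/5000 ≈ 0.853400
step 5 [5y] zero: DF = P = 1619/2000 ≈ 0.809500
step 6 [6y] zero: DF = P = 1541/2000 ≈ 0.770500
step 7 [7y] bond c/1=1/16: DF=(88323/80000 − 1/16·(0.966700+0.935400+0.902100+0.853400+0.809500+0.770500))/(1+1/16) = 731/1000 ≈ 0.731000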